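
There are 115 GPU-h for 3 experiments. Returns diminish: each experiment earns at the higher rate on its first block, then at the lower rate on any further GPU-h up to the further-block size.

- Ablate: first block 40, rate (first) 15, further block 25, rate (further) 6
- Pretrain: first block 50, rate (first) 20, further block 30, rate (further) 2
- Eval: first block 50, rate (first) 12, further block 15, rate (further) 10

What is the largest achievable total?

1900

Rank every tier by rate: Pretrain/T1 20 > Ablate/T1 15 > Eval/T1 12 > Eval/T2 10 > Ablate/T2 6 > Pretrain/T2 2.
Pretrain/T1 (20): +50 — 65 left.
Fill Ablate T1 block (40 at 15) — 25 left.
Eval T1 at 12: only 25 left, fill 25.
Total = 20×50 + 15×40 + 12×25 = 1900.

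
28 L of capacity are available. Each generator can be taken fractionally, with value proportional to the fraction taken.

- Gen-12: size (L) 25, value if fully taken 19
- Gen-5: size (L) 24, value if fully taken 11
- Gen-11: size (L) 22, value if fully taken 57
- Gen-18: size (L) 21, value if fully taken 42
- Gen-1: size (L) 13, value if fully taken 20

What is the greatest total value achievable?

69

Rank by value-to-size ratio: Gen-11 57/22≈2.59, Gen-18 42/21≈2, Gen-1 20/13≈1.54, Gen-12 19/25≈0.76, Gen-5 11/24≈0.458.
All 22 L of Gen-11 fit (value 57) ; 6 remain.
Fill the last 6 L with part of Gen-18: 6/21 of it earns 12.
Total value = 69.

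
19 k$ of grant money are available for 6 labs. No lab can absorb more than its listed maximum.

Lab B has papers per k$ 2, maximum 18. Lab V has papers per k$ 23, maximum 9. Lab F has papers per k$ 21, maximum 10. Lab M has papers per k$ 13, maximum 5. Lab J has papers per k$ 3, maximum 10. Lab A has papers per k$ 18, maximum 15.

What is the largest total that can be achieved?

Rank by papers per k$: Lab V 23 > Lab F 21 > Lab A 18 > Lab M 13 > Lab J 3 > Lab B 2.
Give Lab V 9 to hit its cap of 9 → 10 left.
Lab F takes 10 to reach its cap of 10 → 0 left.
Total = 23×9 + 21×10 = 417.

417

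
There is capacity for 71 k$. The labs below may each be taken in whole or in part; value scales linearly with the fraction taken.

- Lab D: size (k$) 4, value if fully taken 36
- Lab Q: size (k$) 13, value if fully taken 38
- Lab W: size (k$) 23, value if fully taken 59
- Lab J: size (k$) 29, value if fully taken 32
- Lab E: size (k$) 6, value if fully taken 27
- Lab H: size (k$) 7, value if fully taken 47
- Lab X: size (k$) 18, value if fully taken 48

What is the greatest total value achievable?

Sort by value density: Lab D 36/4≈9, Lab H 47/7≈6.71, Lab E 27/6≈4.5, Lab Q 38/13≈2.92, Lab X 48/18≈2.67, Lab W 59/23≈2.57, Lab J 32/29≈1.1.
All 4 k$ of Lab D fit (value 36) — 67 remain.
Take all of Lab H (7 k$, value 47) — 60 k$ left.
Take all of Lab E (6 k$, value 27) — 54 k$ left.
All 13 k$ of Lab Q fit (value 38) — 41 remain.
Lab X: take in full, 18 k$ for value 48 — 23 left.
All 23 k$ of Lab W fit (value 59) — 0 remain.
Total value = 255.

255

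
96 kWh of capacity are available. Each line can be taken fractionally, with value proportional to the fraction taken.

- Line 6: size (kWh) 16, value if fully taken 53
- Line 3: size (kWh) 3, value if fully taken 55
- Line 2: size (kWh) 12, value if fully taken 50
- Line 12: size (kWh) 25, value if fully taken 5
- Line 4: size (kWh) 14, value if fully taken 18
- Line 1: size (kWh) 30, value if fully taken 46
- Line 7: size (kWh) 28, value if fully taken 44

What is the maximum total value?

Best value per unit of size first: Line 3 55/3≈18.3, Line 2 50/12≈4.17, Line 6 53/16≈3.31, Line 7 44/28≈1.57, Line 1 46/30≈1.53, Line 4 18/14≈1.29, Line 12 5/25≈0.2.
All 3 kWh of Line 3 fit (value 55) — 93 remain.
All 12 kWh of Line 2 fit (value 50) — 81 remain.
Line 6: take in full, 16 kWh for value 53 — 65 left.
Take all of Line 7 (28 kWh, value 44) — 37 kWh left.
Take all of Line 1 (30 kWh, value 46) — 7 kWh left.
7 kWh left: a 7/14 share of Line 4 gives 18×7/14 = 9.
Total value = 257.

257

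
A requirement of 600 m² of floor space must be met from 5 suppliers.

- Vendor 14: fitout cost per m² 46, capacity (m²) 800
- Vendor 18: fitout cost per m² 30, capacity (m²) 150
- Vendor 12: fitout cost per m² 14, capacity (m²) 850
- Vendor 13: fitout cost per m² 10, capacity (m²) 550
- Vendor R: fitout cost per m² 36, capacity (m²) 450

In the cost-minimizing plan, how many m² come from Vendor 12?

50

Fill from the cheapest supplier first.
Vendor 13 at 10: take all 550 m² → 50 still needed.
Take 50 from Vendor 12 at 14 to finish.
Vendor 18, Vendor R, Vendor 14: unused.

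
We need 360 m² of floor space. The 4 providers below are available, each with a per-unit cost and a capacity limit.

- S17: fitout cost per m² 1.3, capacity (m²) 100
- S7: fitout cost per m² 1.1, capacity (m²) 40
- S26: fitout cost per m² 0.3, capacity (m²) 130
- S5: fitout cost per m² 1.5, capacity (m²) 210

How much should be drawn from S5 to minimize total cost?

90

Cheapest first:
S26 (0.3): use full 130 → 230 m² to go.
Take 40 from S7 at 1.1 → need 190 more.
S17 (1.3): use full 100 → 90 m² to go.
Take 90 from S5 at 1.5 to finish.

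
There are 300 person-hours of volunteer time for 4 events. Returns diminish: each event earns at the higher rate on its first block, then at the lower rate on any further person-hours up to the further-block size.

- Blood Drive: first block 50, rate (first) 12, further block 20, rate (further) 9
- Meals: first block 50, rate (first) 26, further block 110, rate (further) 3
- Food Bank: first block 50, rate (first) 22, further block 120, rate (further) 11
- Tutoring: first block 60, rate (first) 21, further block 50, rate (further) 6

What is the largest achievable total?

Treat each block as its own option and order by rate: Meals/T1 26 > Food Bank/T1 22 > Tutoring/T1 21 > Blood Drive/T1 12 > Food Bank/T2 11 > Blood Drive/T2 9 > Tutoring/T2 6 > Meals/T2 3.
Meals T1 at 26: fill all 50 ; 250 left.
Fill Food Bank T1 block (50 at 22) ; 200 left.
Tutoring/T1 (21): +60 ; 140 left.
Blood Drive/T1 (12): +50 ; 90 left.
Food Bank/T2: +90 of 120 at 11; pool empty.
Total = 26×50 + 22×50 + 21×60 + 12×50 + 11×90 = 5250.

5250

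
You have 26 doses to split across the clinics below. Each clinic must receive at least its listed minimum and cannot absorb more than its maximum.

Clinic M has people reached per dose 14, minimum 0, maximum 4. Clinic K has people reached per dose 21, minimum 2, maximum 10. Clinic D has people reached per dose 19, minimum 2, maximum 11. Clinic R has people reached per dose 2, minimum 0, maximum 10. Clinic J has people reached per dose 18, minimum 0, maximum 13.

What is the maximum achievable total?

Meeting every minimum uses 0+2+2+0+0 = 4 doses, leaving 22.
Order the clinics by people reached per dose: Clinic K 21 > Clinic D 19 > Clinic J 18 > Clinic M 14 > Clinic R 2.
Give Clinic K 8 more to hit its cap of 10 — 14 left.
Clinic D takes 9 more to reach its cap of 11 — 5 left.
Only 5 left; Clinic J takes them to reach 5.
Total = 21×10 + 19×11 + 18×5 = 509.

509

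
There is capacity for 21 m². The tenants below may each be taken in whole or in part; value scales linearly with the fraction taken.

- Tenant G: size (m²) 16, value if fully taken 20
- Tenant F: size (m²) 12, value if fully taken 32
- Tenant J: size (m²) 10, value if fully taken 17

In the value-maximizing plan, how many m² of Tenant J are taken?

9

Rank by value-to-size ratio: Tenant F 32/12≈2.67, Tenant J 17/10≈1.7, Tenant G 20/16≈1.25.
Tenant F: take in full, 12 m² for value 32 → 9 left.
9 m² left: a 9/10 share of Tenant J gives 17×9/10 = 15.3.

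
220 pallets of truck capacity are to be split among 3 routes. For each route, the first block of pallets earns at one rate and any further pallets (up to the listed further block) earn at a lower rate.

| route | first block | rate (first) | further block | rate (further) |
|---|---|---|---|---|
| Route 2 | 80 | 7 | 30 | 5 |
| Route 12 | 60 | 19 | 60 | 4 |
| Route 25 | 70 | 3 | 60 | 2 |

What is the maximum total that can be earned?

2050

Rank every tier by rate: Route 12/first 19 > Route 2/first 7 > Route 2/second 5 > Route 12/second 4 > Route 25/first 3 > Route 25/second 2.
Route 12/first (19): +60 — 160 left.
Fill Route 2 first block (80 at 7) — 80 left.
Fill Route 2 second block (30 at 5) — 50 left.
Route 12 second at 4: only 50 left, fill 50.
Total = 19×60 + 7×80 + 5×30 + 4×50 = 2050.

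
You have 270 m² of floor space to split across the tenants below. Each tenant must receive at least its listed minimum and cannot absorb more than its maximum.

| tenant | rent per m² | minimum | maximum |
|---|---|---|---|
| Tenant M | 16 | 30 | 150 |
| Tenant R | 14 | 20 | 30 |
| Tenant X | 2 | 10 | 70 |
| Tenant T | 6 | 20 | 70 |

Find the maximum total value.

Meeting every minimum uses 30+20+10+20 = 80 m², leaving 190.
Order the tenants by rent per m²: Tenant M 16 > Tenant R 14 > Tenant T 6 > Tenant X 2.
Tenant M takes 120 more to reach its cap of 150 ; 70 left.
Give Tenant R 10 more to hit its cap of 30 ; 60 left.
Give Tenant T 50 more to hit its cap of 70 ; 10 left.
Tenant X: +10 (room for 60) → 20. Pool exhausted.
Total = 16×150 + 14×30 + 2×20 + 6×70 = 3280.

3280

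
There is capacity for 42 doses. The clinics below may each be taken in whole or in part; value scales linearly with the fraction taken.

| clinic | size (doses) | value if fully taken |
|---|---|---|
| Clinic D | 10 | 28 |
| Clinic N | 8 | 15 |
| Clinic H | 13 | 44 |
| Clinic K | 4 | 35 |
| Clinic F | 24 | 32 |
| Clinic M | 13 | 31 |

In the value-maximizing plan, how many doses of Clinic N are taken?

Best value per unit of size first: Clinic K 35/4≈8.75, Clinic H 44/13≈3.38, Clinic D 28/10≈2.8, Clinic M 31/13≈2.38, Clinic N 15/8≈1.88, Clinic F 32/24≈1.33.
Take all of Clinic K (4 doses, value 35) → 38 doses left.
Clinic H: take in full, 13 doses for value 44 → 25 left.
All 10 doses of Clinic D fit (value 28) → 15 remain.
Take all of Clinic M (13 doses, value 31) → 2 doses left.
Fill the last 2 doses with part of Clinic N: 2/8 of it earns 3.75.

2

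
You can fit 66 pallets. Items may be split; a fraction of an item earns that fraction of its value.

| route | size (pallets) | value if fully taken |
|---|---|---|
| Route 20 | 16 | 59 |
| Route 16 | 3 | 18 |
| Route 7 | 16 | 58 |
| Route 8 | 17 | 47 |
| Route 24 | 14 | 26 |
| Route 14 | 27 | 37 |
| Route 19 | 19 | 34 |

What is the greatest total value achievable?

Sort by value density: Route 16 18/3≈6, Route 20 59/16≈3.69, Route 7 58/16≈3.62, Route 8 47/17≈2.76, Route 24 26/14≈1.86, Route 19 34/19≈1.79, Route 14 37/27≈1.37.
All 3 pallets of Route 16 fit (value 18) ; 63 remain.
Take all of Route 20 (16 pallets, value 59) ; 47 pallets left.
All 16 pallets of Route 7 fit (value 58) ; 31 remain.
Route 8: take in full, 17 pallets for value 47 ; 14 left.
Take all of Route 24 (14 pallets, value 26) ; 0 pallets left.
Total value = 208.

208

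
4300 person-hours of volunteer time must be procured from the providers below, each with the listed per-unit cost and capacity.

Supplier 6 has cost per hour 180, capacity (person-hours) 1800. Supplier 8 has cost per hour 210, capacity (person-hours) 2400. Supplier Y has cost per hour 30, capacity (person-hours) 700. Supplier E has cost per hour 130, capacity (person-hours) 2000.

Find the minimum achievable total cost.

569000

Fill from the cheapest provider first.
Take 700 from Supplier Y at 30 ; need 3600 more.
Take 2000 from Supplier E at 130 ; need 1600 more.
Take 1600 from Supplier 6 at 180 to finish.
Supplier 8: unused.
Cost = 700×30 + 2000×130 + 1600×180 = 569000.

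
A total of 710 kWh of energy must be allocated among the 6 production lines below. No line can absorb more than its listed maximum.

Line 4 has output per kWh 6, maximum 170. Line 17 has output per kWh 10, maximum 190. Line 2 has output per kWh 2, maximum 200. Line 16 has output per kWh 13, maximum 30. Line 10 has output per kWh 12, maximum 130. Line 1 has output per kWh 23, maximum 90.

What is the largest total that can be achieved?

Order the production lines by output per kWh: Line 1 23 > Line 16 13 > Line 10 12 > Line 17 10 > Line 4 6 > Line 2 2.
Give Line 1 90 to hit its cap of 90 — 620 left.
Line 16 takes 30 to reach its cap of 30 — 590 left.
Give Line 10 130 to hit its cap of 130 — 460 left.
Line 17: +190 to 190 (cap) — 270 left.
Give Line 4 170 to hit its cap of 170 — 100 left.
Only 100 left; Line 2 takes them to reach 100.
Total = 6×170 + 10×190 + 2×100 + 13×30 + 12×130 + 23×90 = 7140.

7140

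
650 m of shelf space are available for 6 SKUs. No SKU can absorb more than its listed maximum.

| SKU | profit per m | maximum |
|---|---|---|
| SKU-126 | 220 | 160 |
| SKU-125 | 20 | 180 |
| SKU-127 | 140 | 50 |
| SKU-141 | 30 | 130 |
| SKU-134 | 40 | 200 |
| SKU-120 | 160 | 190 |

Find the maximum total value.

Order the SKUs by profit per m: SKU-126 220 > SKU-120 160 > SKU-127 140 > SKU-134 40 > SKU-141 30 > SKU-125 20.
SKU-126 takes 160 to reach its cap of 160 ; 490 left.
SKU-120 takes 190 to reach its cap of 190 ; 300 left.
SKU-127 takes 50 to reach its cap of 50 ; 250 left.
SKU-134 takes 200 to reach its cap of 200 ; 50 left.
Only 50 left; SKU-141 takes them to reach 50.
Total = 220×160 + 140×50 + 30×50 + 40×200 + 160×190 = 82100.

82100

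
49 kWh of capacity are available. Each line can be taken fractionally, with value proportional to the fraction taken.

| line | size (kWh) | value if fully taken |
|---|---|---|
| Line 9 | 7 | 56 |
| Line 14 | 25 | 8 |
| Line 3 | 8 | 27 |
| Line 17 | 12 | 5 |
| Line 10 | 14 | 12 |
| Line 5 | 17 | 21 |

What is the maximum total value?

117.25

Sort by value density: Line 9 56/7≈8, Line 3 27/8≈3.38, Line 5 21/17≈1.24, Line 10 12/14≈0.857, Line 17 5/12≈0.417, Line 14 8/25≈0.32.
Line 9: take in full, 7 kWh for value 56 → 42 left.
All 8 kWh of Line 3 fit (value 27) → 34 remain.
Take all of Line 5 (17 kWh, value 21) → 17 kWh left.
Line 10: take in full, 14 kWh for value 12 → 3 left.
3 kWh left: a 3/12 share of Line 17 gives 5×3/12 = 1.25.
Total value = 117.25.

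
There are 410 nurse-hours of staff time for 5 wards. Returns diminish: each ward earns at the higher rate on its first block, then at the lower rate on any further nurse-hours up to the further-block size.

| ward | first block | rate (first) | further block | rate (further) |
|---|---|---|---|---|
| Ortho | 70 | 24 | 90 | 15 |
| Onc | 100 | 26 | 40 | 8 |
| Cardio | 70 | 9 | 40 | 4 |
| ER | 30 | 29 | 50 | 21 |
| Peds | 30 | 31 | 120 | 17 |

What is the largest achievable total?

9320

Order all 10 blocks by rate: Peds/T1 31 > ER/T1 29 > Onc/T1 26 > Ortho/T1 24 > ER/T2 21 > Peds/T2 17 > Ortho/T2 15 > Cardio/T1 9 > Onc/T2 8 > Cardio/T2 4.
Peds T1 at 31: fill all 30 → 380 left.
ER T1 at 29: fill all 30 → 350 left.
Fill Onc T1 block (100 at 26) → 250 left.
Ortho/T1 (24): +70 → 180 left.
Fill ER T2 block (50 at 21) → 130 left.
Peds T2 at 17: fill all 120 → 10 left.
Ortho/T2: +10 of 90 at 15; pool empty.
Total = 31×30 + 29×30 + 26×100 + 24×70 + 21×50 + 17×120 + 15×10 = 9320.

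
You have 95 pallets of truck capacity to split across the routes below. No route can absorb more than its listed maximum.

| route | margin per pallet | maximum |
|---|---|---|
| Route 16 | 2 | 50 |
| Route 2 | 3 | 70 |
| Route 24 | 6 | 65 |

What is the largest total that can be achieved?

480

Rank by margin per pallet: Route 24 6 > Route 2 3 > Route 16 2.
Route 24 takes 65 to reach its cap of 65 → 30 left.
Route 2: +30 (room for 70) → 30. Pool exhausted.
Total = 3×30 + 6×65 = 480.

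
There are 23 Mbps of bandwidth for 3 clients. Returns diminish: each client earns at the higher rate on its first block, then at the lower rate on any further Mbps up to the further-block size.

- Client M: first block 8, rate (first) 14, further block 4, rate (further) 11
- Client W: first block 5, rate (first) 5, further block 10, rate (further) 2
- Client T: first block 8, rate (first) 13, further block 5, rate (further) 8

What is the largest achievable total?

284

Treat each block as its own option and order by rate: Client M/first 14 > Client T/first 13 > Client M/second 11 > Client T/second 8 > Client W/first 5 > Client W/second 2.
Client M first at 14: fill all 8 → 15 left.
Fill Client T first block (8 at 13) → 7 left.
Client M/second (11): +4 → 3 left.
3 remain; put them into Client T second at 8.
Total = 14×8 + 13×8 + 11×4 + 8×3 = 284.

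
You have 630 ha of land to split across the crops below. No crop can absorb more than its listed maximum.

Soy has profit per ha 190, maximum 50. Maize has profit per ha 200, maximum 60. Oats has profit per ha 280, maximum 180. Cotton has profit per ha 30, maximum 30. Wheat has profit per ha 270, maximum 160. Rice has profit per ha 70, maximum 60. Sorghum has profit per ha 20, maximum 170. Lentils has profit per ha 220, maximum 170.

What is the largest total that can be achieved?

Rank by profit per ha: Oats 280 > Wheat 270 > Lentils 220 > Maize 200 > Soy 190 > Rice 70 > Cotton 30 > Sorghum 20.
Oats: +180 to 180 (cap) — 450 left.
Give Wheat 160 to hit its cap of 160 — 290 left.
Lentils: +170 to 170 (cap) — 120 left.
Give Maize 60 to hit its cap of 60 — 60 left.
Soy takes 50 to reach its cap of 50 — 10 left.
Rice has room for 60 but only 10 remain, so it gets 10.
Total = 190×50 + 200×60 + 280×180 + 270×160 + 70×10 + 220×170 = 153200.

153200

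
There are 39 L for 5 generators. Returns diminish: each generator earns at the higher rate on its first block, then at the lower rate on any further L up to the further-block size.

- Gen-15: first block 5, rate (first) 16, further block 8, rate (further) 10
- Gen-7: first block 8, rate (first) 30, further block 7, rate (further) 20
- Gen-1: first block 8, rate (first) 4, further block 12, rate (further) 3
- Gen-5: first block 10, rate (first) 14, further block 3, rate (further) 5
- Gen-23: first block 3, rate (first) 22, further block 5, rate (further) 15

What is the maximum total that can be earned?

Treat each block as its own option and order by rate: Gen-7/T1 30 > Gen-23/T1 22 > Gen-7/T2 20 > Gen-15/T1 16 > Gen-23/T2 15 > Gen-5/T1 14 > Gen-15/T2 10 > Gen-5/T2 5 > Gen-1/T1 4 > Gen-1/T2 3.
Gen-7/T1 (30): +8 — 31 left.
Fill Gen-23 T1 block (3 at 22) — 28 left.
Gen-7/T2 (20): +7 — 21 left.
Gen-15 T1 at 16: fill all 5 — 16 left.
Fill Gen-23 T2 block (5 at 15) — 11 left.
Fill Gen-5 T1 block (10 at 14) — 1 left.
Gen-15 T2 at 10: only 1 left, fill 1.
Total = 30×8 + 22×3 + 20×7 + 16×5 + 15×5 + 14×10 + 10×1 = 751.

751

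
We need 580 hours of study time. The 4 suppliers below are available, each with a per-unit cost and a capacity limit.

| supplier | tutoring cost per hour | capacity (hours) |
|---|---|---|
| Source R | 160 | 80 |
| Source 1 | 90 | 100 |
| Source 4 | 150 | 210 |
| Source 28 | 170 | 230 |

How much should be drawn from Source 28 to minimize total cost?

Fill from the cheapest supplier first.
Source 1 at 90: take all 100 hours ; 480 still needed.
Take 210 from Source 4 at 150 ; need 270 more.
Take 80 from Source R at 160 ; need 190 more.
Source 28 at 170: take 190 of its 230 ; requirement met.

190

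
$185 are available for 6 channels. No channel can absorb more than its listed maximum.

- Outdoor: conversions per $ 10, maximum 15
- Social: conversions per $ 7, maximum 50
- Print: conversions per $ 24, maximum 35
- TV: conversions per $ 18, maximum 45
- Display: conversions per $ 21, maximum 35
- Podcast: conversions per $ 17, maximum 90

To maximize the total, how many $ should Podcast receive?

70

Order the channels by conversions per $: Print 24 > Display 21 > TV 18 > Podcast 17 > Outdoor 10 > Social 7.
Print takes 35 to reach its cap of 35 — 150 left.
Display: +35 to 35 (cap) — 115 left.
TV takes 45 to reach its cap of 45 — 70 left.
Only 70 left; Podcast takes them to reach 70.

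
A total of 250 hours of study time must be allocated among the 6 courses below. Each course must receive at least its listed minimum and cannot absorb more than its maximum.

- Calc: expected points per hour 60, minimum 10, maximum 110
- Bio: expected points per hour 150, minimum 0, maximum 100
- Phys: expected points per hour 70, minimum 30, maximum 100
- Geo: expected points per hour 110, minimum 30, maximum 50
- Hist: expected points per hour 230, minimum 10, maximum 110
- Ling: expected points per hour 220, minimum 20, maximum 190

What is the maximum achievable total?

46700

Meeting every minimum uses 10+0+30+30+10+20 = 100 hours, leaving 150.
Order the courses by expected points per hour: Hist 230 > Ling 220 > Bio 150 > Geo 110 > Phys 70 > Calc 60.
Hist takes 100 more to reach its cap of 110 — 50 left.
Ling: +50 (room for 170) → 70. Pool exhausted.
Total = 60×10 + 70×30 + 110×30 + 230×110 + 220×70 = 46700.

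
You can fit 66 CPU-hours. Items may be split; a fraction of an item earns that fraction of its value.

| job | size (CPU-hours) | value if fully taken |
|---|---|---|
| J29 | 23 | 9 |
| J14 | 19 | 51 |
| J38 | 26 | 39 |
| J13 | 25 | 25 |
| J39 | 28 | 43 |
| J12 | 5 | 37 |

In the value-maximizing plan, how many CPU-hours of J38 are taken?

Best value per unit of size first: J12 37/5≈7.4, J14 51/19≈2.68, J39 43/28≈1.54, J38 39/26≈1.5, J13 25/25≈1, J29 9/23≈0.391.
Take all of J12 (5 CPU-hours, value 37) — 61 CPU-hours left.
Take all of J14 (19 CPU-hours, value 51) — 42 CPU-hours left.
J39: take in full, 28 CPU-hours for value 43 — 14 left.
14 CPU-hours left: a 14/26 share of J38 gives 39×14/26 = 21.

14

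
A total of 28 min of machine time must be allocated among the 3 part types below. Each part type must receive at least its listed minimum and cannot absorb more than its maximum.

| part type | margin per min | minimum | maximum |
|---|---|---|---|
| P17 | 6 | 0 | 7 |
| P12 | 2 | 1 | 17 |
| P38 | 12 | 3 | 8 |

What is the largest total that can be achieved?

164

Meeting every minimum uses 0+1+3 = 4 min, leaving 24.
Order the part types by margin per min: P38 12 > P17 6 > P12 2.
Give P38 5 more to hit its cap of 8 ; 19 left.
P17 takes 7 more to reach its cap of 7 ; 12 left.
P12: +12 (room for 16) → 13. Pool exhausted.
Total = 6×7 + 2×13 + 12×8 = 164.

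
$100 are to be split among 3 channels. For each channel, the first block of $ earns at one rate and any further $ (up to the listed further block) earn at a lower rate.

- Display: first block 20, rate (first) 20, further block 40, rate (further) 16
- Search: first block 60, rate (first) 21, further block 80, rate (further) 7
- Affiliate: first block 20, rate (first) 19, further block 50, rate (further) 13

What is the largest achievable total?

Treat each block as its own option and order by rate: Search/first 21 > Display/first 20 > Affiliate/first 19 > Display/second 16 > Affiliate/second 13 > Search/second 7.
Search first at 21: fill all 60 → 40 left.
Display/first (20): +20 → 20 left.
Affiliate/first (19): +20 → 0 left.
Total = 21×60 + 20×20 + 19×20 = 2040.

2040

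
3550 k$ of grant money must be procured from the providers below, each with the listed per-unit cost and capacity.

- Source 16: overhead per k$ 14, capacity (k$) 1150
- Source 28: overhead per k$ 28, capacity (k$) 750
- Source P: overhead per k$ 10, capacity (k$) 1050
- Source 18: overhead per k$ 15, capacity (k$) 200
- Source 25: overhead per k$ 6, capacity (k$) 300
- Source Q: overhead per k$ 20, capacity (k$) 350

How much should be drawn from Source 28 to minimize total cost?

500

Cheapest first:
Source 25 (6): use full 300 — 3250 k$ to go.
Source P at 10: take all 1050 k$ — 2200 still needed.
Source 16 at 14: take all 1150 k$ — 1050 still needed.
Source 18 at 15: take all 200 k$ — 850 still needed.
Source Q at 20: take all 350 k$ — 500 still needed.
Source 28 at 28: take 500 of its 750 — requirement met.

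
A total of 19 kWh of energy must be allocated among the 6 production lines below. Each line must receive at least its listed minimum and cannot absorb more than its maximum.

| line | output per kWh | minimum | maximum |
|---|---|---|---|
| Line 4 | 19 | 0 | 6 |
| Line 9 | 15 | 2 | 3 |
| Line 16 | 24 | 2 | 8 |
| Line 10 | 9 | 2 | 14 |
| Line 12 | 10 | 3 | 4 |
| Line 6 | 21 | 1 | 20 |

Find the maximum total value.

354

Meeting every minimum uses 0+2+2+2+3+1 = 10 kWh, leaving 9.
Rank by output per kWh: Line 16 24 > Line 6 21 > Line 4 19 > Line 9 15 > Line 12 10 > Line 10 9.
Line 16 takes 6 more to reach its cap of 8 → 3 left.
Line 6: +3 (room for 19) → 4. Pool exhausted.
Total = 15×2 + 24×8 + 9×2 + 10×3 + 21×4 = 354.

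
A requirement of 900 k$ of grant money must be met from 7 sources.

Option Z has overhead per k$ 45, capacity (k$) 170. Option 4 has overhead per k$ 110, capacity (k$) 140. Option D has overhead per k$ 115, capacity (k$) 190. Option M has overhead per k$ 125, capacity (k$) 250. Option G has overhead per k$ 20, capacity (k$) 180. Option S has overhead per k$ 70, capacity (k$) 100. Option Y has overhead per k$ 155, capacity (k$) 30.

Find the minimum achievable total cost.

70500

Fill from the cheapest source first.
Option G at 20: take all 180 k$ → 720 still needed.
Take 170 from Option Z at 45 → need 550 more.
Take 100 from Option S at 70 → need 450 more.
Option 4 at 110: take all 140 k$ → 310 still needed.
Option D (115): use full 190 → 120 k$ to go.
Take 120 from Option M at 125 to finish.
Option Y: unused.
Cost = 180×20 + 170×45 + 100×70 + 140×110 + 190×115 + 120×125 = 70500.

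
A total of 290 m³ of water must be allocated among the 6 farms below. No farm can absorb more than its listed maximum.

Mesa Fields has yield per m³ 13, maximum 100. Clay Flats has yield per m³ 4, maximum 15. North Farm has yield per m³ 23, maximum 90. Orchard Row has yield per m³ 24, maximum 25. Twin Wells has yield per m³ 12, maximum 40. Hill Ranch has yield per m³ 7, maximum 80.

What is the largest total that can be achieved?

Rank by yield per m³: Orchard Row 24 > North Farm 23 > Mesa Fields 13 > Twin Wells 12 > Hill Ranch 7 > Clay Flats 4.
Give Orchard Row 25 to hit its cap of 25 → 265 left.
Give North Farm 90 to hit its cap of 90 → 175 left.
Mesa Fields takes 100 to reach its cap of 100 → 75 left.
Twin Wells: +40 to 40 (cap) → 35 left.
Hill Ranch has room for 80 but only 35 remain, so it gets 35.
Total = 13×100 + 23×90 + 24×25 + 12×40 + 7×35 = 4695.

4695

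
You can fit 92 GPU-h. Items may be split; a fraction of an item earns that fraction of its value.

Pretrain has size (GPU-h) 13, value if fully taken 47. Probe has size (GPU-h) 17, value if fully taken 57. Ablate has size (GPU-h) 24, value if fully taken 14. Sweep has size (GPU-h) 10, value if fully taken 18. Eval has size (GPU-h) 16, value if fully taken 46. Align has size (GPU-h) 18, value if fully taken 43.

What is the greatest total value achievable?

Best value per unit of size first: Pretrain 47/13≈3.62, Probe 57/17≈3.35, Eval 46/16≈2.88, Align 43/18≈2.39, Sweep 18/10≈1.8, Ablate 14/24≈0.583.
Pretrain: take in full, 13 GPU-h for value 47 — 79 left.
Probe: take in full, 17 GPU-h for value 57 — 62 left.
Eval: take in full, 16 GPU-h for value 46 — 46 left.
Take all of Align (18 GPU-h, value 43) — 28 GPU-h left.
Take all of Sweep (10 GPU-h, value 18) — 18 GPU-h left.
Only 18 GPU-h remain; take 18/24 of Ablate for value 14×18/24 = 10.5.
Total value = 221.5.

221.5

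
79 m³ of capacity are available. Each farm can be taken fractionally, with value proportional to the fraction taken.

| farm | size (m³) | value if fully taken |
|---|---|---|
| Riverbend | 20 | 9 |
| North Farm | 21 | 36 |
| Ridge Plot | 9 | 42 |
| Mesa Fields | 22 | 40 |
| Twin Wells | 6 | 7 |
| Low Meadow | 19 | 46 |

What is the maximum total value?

171.9

Sort by value density: Ridge Plot 42/9≈4.67, Low Meadow 46/19≈2.42, Mesa Fields 40/22≈1.82, North Farm 36/21≈1.71, Twin Wells 7/6≈1.17, Riverbend 9/20≈0.45.
Ridge Plot: take in full, 9 m³ for value 42 — 70 left.
All 19 m³ of Low Meadow fit (value 46) — 51 remain.
Take all of Mesa Fields (22 m³, value 40) — 29 m³ left.
North Farm: take in full, 21 m³ for value 36 — 8 left.
All 6 m³ of Twin Wells fit (value 7) — 2 remain.
Fill the last 2 m³ with part of Riverbend: 2/20 of it earns 0.9.
Total value = 171.9.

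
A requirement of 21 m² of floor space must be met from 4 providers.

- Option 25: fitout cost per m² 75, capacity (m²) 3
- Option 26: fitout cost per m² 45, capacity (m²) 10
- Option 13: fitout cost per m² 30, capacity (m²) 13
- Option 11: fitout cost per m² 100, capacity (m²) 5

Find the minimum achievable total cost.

750

Use providers in increasing cost order.
Option 13 (30): use full 13 — 8 m² to go.
Option 26 at 45: take 8 of its 10 — requirement met.
Option 25, Option 11: unused.
Cost = 13×30 + 8×45 = 750.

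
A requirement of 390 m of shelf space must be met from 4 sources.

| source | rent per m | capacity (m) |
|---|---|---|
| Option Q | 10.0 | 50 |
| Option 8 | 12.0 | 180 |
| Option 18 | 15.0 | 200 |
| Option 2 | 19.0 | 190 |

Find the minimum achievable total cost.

Fill from the cheapest source first.
Option Q (10.0): use full 50 — 340 m to go.
Option 8 at 12.0: take all 180 m — 160 still needed.
Option 18 (15.0): take the remaining 160 — done.
Option 2: unused.
Cost = 50×10.0 + 180×12.0 + 160×15.0 = 5060.

5060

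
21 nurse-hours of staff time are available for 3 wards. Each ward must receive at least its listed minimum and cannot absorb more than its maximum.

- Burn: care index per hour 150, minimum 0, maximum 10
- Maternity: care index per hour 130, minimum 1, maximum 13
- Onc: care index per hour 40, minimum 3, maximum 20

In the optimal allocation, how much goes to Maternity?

8

Meeting every minimum uses 0+1+3 = 4 nurse-hours, leaving 17.
Highest care index per hour first: Burn 150 > Maternity 130 > Onc 40.
Give Burn 10 more to hit its cap of 10 — 7 left.
Only 7 left; Maternity takes them to reach 8.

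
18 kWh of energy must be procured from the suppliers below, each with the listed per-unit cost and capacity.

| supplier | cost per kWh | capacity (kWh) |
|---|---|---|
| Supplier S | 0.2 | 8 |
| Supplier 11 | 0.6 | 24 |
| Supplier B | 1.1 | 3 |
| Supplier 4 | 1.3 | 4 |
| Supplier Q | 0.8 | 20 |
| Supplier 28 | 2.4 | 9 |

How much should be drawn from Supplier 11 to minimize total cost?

Use suppliers in increasing cost order.
Supplier S (0.2): use full 8 → 10 kWh to go.
Supplier 11 at 0.6: take 10 of its 24 → requirement met.
Supplier Q, Supplier B, Supplier 4, Supplier 28: unused.

10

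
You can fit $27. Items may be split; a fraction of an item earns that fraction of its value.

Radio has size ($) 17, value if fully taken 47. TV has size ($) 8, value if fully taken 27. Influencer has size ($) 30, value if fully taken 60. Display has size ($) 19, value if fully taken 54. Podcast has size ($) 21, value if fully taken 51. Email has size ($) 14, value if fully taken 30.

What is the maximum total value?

81

Sort by value density: TV 27/8≈3.38, Display 54/19≈2.84, Radio 47/17≈2.76, Podcast 51/21≈2.43, Email 30/14≈2.14, Influencer 60/30≈2.
TV: take in full, 8 $ for value 27 ; 19 left.
Display: take in full, 19 $ for value 54 ; 0 left.
Total value = 81.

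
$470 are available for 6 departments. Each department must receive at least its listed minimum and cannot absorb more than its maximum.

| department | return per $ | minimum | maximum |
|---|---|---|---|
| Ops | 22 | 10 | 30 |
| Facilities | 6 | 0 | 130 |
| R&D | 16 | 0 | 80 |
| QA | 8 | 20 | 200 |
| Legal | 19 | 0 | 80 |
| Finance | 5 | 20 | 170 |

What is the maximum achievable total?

5520

Meeting every minimum uses 10+0+0+20+0+20 = 50 $, leaving 420.
Order the departments by return per $: Ops 22 > Legal 19 > R&D 16 > QA 8 > Facilities 6 > Finance 5.
Give Ops 20 more to hit its cap of 30 — 400 left.
Give Legal 80 more to hit its cap of 80 — 320 left.
R&D: +80 to 80 (cap) — 240 left.
QA takes 180 more to reach its cap of 200 — 60 left.
Facilities has room for 130 more but only 60 remain, so it gets 60.
Total = 22×30 + 6×60 + 16×80 + 8×200 + 19×80 + 5×20 = 5520.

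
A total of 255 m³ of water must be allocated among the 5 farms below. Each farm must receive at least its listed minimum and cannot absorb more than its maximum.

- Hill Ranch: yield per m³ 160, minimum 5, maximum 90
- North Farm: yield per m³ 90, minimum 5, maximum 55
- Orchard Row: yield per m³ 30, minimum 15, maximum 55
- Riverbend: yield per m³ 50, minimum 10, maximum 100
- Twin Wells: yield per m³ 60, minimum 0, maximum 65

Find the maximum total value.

Meeting every minimum uses 5+5+15+10+0 = 35 m³, leaving 220.
Order the farms by yield per m³: Hill Ranch 160 > North Farm 90 > Twin Wells 60 > Riverbend 50 > Orchard Row 30.
Hill Ranch takes 85 more to reach its cap of 90 → 135 left.
North Farm takes 50 more to reach its cap of 55 → 85 left.
Give Twin Wells 65 more to hit its cap of 65 → 20 left.
Riverbend: +20 (room for 90) → 30. Pool exhausted.
Total = 160×90 + 90×55 + 30×15 + 50×30 + 60×65 = 25200.

25200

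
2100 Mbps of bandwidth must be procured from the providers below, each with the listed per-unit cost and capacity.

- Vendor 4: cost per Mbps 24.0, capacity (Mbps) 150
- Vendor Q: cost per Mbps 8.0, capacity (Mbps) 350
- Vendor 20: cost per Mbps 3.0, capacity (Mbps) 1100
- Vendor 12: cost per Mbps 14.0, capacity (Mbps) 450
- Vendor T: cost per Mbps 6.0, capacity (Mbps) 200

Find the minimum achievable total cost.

13600

Fill from the cheapest provider first.
Vendor 20 (3.0): use full 1100 — 1000 Mbps to go.
Vendor T at 6.0: take all 200 Mbps — 800 still needed.
Take 350 from Vendor Q at 8.0 — need 450 more.
Vendor 12 at 14.0: take all 450 Mbps — 0 still needed.
Vendor 4: unused.
Cost = 1100×3.0 + 200×6.0 + 350×8.0 + 450×14.0 = 13600.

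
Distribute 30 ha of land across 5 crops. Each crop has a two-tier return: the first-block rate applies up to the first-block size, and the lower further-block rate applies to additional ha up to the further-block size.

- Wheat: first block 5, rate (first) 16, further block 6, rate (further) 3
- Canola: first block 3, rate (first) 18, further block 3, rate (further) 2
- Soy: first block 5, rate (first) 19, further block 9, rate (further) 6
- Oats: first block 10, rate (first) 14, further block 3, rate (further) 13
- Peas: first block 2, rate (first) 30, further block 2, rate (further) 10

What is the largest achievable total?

Order all 10 blocks by rate: Peas/tier1 30 > Soy/tier1 19 > Canola/tier1 18 > Wheat/tier1 16 > Oats/tier1 14 > Oats/tier2 13 > Peas/tier2 10 > Soy/tier2 6 > Wheat/tier2 3 > Canola/tier2 2.
Fill Peas tier1 block (2 at 30) — 28 left.
Fill Soy tier1 block (5 at 19) — 23 left.
Canola tier1 at 18: fill all 3 — 20 left.
Wheat/tier1 (16): +5 — 15 left.
Oats/tier1 (14): +10 — 5 left.
Oats tier2 at 13: fill all 3 — 2 left.
Fill Peas tier2 block (2 at 10) — 0 left.
Total = 30×2 + 19×5 + 18×3 + 16×5 + 14×10 + 13×3 + 10×2 = 488.

488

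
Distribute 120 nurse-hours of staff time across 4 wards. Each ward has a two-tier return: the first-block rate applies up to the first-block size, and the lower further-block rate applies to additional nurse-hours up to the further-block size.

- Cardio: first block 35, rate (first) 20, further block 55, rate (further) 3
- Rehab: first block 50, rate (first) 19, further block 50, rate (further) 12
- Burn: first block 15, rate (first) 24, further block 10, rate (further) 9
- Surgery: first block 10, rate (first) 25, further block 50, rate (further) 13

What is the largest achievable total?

Rank every tier by rate: Surgery/first 25 > Burn/first 24 > Cardio/first 20 > Rehab/first 19 > Surgery/second 13 > Rehab/second 12 > Burn/second 9 > Cardio/second 3.
Surgery/first (25): +10 ; 110 left.
Fill Burn first block (15 at 24) ; 95 left.
Cardio first at 20: fill all 35 ; 60 left.
Rehab/first (19): +50 ; 10 left.
Surgery/second: +10 of 50 at 13; pool empty.
Total = 25×10 + 24×15 + 20×35 + 19×50 + 13×10 = 2390.

2390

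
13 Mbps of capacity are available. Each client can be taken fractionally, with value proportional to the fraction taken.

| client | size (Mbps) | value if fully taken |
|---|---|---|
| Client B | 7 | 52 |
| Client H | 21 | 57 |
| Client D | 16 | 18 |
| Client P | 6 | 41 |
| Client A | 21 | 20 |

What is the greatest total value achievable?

Best value per unit of size first: Client B 52/7≈7.43, Client P 41/6≈6.83, Client H 57/21≈2.71, Client D 18/16≈1.12, Client A 20/21≈0.952.
All 7 Mbps of Client B fit (value 52) — 6 remain.
Take all of Client P (6 Mbps, value 41) — 0 Mbps left.
Total value = 93.

93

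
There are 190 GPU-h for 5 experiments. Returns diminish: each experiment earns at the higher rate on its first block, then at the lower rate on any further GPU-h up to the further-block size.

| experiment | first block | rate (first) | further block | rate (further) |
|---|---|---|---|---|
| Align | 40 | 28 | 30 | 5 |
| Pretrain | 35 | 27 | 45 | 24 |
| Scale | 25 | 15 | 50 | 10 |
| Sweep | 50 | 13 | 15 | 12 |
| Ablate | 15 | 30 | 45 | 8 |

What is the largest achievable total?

Rank every tier by rate: Ablate/first 30 > Align/first 28 > Pretrain/first 27 > Pretrain/second 24 > Scale/first 15 > Sweep/first 13 > Sweep/second 12 > Scale/second 10 > Ablate/second 8 > Align/second 5.
Ablate first at 30: fill all 15 → 175 left.
Align/first (28): +40 → 135 left.
Pretrain first at 27: fill all 35 → 100 left.
Fill Pretrain second block (45 at 24) → 55 left.
Fill Scale first block (25 at 15) → 30 left.
Sweep/first: +30 of 50 at 13; pool empty.
Total = 30×15 + 28×40 + 27×35 + 24×45 + 15×25 + 13×30 = 4360.

4360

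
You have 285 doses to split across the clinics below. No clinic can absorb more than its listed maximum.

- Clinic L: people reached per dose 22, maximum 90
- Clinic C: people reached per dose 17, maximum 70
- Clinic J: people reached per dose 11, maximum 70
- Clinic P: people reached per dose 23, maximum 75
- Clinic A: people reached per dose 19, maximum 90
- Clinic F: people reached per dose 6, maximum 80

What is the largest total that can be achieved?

Highest people reached per dose first: Clinic P 23 > Clinic L 22 > Clinic A 19 > Clinic C 17 > Clinic J 11 > Clinic F 6.
Give Clinic P 75 to hit its cap of 75 — 210 left.
Clinic L: +90 to 90 (cap) — 120 left.
Clinic A: +90 to 90 (cap) — 30 left.
Clinic C has room for 70 but only 30 remain, so it gets 30.
Total = 22×90 + 17×30 + 23×75 + 19×90 = 5925.

5925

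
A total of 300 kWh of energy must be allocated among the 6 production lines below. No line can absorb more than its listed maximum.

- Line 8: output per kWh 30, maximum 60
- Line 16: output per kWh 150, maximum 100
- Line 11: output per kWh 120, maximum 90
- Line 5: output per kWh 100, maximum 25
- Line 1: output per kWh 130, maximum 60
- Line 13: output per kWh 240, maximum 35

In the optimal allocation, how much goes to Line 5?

Order the production lines by output per kWh: Line 13 240 > Line 16 150 > Line 1 130 > Line 11 120 > Line 5 100 > Line 8 30.
Line 13 takes 35 to reach its cap of 35 ; 265 left.
Line 16 takes 100 to reach its cap of 100 ; 165 left.
Give Line 1 60 to hit its cap of 60 ; 105 left.
Line 11 takes 90 to reach its cap of 90 ; 15 left.
Line 5: +15 (room for 25) → 15. Pool exhausted.

15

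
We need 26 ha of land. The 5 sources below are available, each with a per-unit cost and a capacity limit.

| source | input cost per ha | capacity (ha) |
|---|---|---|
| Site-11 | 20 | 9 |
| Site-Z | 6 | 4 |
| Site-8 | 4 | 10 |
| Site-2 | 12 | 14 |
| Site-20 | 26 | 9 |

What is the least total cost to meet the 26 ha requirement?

208

Cheapest first:
Site-8 (4): use full 10 — 16 ha to go.
Site-Z at 6: take all 4 ha — 12 still needed.
Site-2 (12): take the remaining 12 — done.
Site-11, Site-20: unused.
Cost = 10×4 + 4×6 + 12×12 = 208.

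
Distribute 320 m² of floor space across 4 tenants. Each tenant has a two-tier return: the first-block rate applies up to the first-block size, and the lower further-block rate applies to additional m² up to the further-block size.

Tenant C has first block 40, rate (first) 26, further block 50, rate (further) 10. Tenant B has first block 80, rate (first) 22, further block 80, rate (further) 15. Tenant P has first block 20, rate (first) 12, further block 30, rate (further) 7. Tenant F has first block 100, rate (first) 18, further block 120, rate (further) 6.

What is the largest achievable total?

Order all 8 blocks by rate: Tenant C/T1 26 > Tenant B/T1 22 > Tenant F/T1 18 > Tenant B/T2 15 > Tenant P/T1 12 > Tenant C/T2 10 > Tenant P/T2 7 > Tenant F/T2 6.
Fill Tenant C T1 block (40 at 26) ; 280 left.
Tenant B/T1 (22): +80 ; 200 left.
Tenant F T1 at 18: fill all 100 ; 100 left.
Tenant B/T2 (15): +80 ; 20 left.
Tenant P/T1 (12): +20 ; 0 left.
Total = 26×40 + 22×80 + 18×100 + 15×80 + 12×20 = 6040.

6040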